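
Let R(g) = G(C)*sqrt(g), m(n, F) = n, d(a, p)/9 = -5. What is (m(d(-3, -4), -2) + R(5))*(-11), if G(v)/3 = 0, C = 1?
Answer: 495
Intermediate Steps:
G(v) = 0 (G(v) = 3*0 = 0)
d(a, p) = -45 (d(a, p) = 9*(-5) = -45)
R(g) = 0 (R(g) = 0*sqrt(g) = 0)
(m(d(-3, -4), -2) + R(5))*(-11) = (-45 + 0)*(-11) = -45*(-11) = 495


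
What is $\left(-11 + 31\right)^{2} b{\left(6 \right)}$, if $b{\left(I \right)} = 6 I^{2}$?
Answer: $86400$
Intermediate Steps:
$\left(-11 + 31\right)^{2} b{\left(6 \right)} = \left(-11 + 31\right)^{2} \cdot 6 \cdot 6^{2} = 20^{2} \cdot 6 \cdot 36 = 400 \cdot 216 = 86400$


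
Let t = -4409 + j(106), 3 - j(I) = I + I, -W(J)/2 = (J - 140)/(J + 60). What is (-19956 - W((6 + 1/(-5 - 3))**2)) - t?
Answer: -92793064/6049 ≈ -15340.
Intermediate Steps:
W(J) = -2*(-140 + J)/(60 + J) (W(J) = -2*(J - 140)/(J + 60) = -2*(-140 + J)/(60 + J))
j(I) = 3 - 2*I (j(I) = 3 - (I + I) = 3 - 2*I)
t = -4618 (t = -4409 + (3 - 2*106) = -4409 + (3 - 212) = -4409 - 209 = -4618)
(-19956 - W((6 + 1/(-5 - 3))**2)) - t = (-19956 - 2*(140 - (6 + 1/(-5 - 3))**2)/(60 + (6 + 1/(-5 - 3))**2)) - 1*(-4618) = (-19956 - 2*(140 - (6 + 1/(-8))**2)/(60 + (6 + 1/(-8))**2)) + 4618 = (-19956 - 2*(140 - (6 - 1/8)**2)/(60 + (6 - 1/8)**2)) + 4618 = (-19956 - 2*(140 - (47/8)**2)/(60 + (47/8)**2)) + 4618 = (-19956 - 2*(140 - 1*2209/64)/(60 + 2209/64)) + 4618 = (-19956 - 2*(140 - 2209/64)/6049/64) + 4618 = (-19956 - 2*64*6751/(6049*64)) + 4618 = (-19956 - 1*13502/6049) + 4618 = (-19956 - 13502/6049) + 4618 = -120727346/6049 + 4618 = -92793064/6049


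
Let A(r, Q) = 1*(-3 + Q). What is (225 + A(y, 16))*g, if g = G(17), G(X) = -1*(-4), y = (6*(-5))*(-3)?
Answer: 952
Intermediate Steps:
y = 90 (y = -30*(-3) = 90)
G(X) = 4
g = 4
A(r, Q) = -3 + Q
(225 + A(y, 16))*g = (225 + (-3 + 16))*4 = (225 + 13)*4 = 238*4 = 952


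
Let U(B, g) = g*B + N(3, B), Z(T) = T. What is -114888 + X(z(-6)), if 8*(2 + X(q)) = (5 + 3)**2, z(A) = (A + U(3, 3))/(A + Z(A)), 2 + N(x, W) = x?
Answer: -114882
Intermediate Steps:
N(x, W) = -2 + x
U(B, g) = 1 + B*g (U(B, g) = g*B + (-2 + 3) = B*g + 1 = 1 + B*g)
z(A) = (10 + A)/(2*A) (z(A) = (A + (1 + 3*3))/(A + A) = (A + (1 + 9))/((2*A)) = (A + 10)*(1/(2*A)) = (10 + A)*(1/(2*A)) = (10 + A)/(2*A))
X(q) = 6 (X(q) = -2 + (5 + 3)**2/8 = -2 + (1/8)*8**2 = -2 + (1/8)*64 = -2 + 8 = 6)
-114888 + X(z(-6)) = -114888 + 6 = -114882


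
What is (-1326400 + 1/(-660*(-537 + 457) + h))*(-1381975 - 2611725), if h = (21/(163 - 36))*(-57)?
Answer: 35514856419415840100/6704403 ≈ 5.2972e+12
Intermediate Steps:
h = -1197/127 (h = (21/127)*(-57) = -1197/127 ≈ -9.4252)
(-1326400 + 1/(-660*(-537 + 457) + h))*(-1381975 - 2611725) = (-1326400 + 1/(-660*(-537 + 457) - 1197/127))*(-1381975 - 2611725) = (-1326400 + 1/(-660*(-80) - 1197/127))*(-3993700) = (-1326400 + 1/(52800 - 1197/127))*(-3993700) = (-1326400 + 1/(6704403/127))*(-3993700) = (-1326400 + 127/6704403)*(-3993700) = -8892720139073/6704403*(-3993700) = 35514856419415840100/6704403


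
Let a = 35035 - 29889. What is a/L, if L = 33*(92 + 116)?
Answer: 2573/3432 ≈ 0.74971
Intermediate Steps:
L = 6864 (L = 33*208 = 6864)
a = 5146
a/L = 5146/6864 = 5146*(1/6864) = 2573/3432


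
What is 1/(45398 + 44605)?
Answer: 1/90003 ≈ 1.1111e-5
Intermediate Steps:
1/(45398 + 44605) = 1/90003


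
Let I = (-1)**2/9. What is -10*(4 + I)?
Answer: -370/9 ≈ -41.111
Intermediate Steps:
I = 1/9 (I = 1*(1/9) = 1/9 ≈ 0.11111)
-10*(4 + I) = -10*(4 + 1/9) = -10*37/9 = -370/9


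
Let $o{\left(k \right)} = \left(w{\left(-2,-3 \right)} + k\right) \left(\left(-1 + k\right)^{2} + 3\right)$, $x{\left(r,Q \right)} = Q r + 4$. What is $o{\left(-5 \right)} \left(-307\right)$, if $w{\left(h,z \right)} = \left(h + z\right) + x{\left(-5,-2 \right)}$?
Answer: $-47892$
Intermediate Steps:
$x{\left(r,Q \right)} = 4 + Q r$
$w{\left(h,z \right)} = 14 + h + z$ ($w{\left(h,z \right)} = \left(h + z\right) + \left(4 - -10\right) = \left(h + z\right) + \left(4 + 10\right) = \left(h + z\right) + 14 = 14 + h + z$)
$o{\left(k \right)} = \left(3 + \left(-1 + k\right)^{2}\right) \left(9 + k\right)$ ($o{\left(k \right)} = \left(\left(14 - 2 - 3\right) + k\right) \left(\left(-1 + k\right)^{2} + 3\right) = \left(9 + k\right) \left(3 + \left(-1 + k\right)^{2}\right) = \left(3 + \left(-1 + k\right)^{2}\right) \left(9 + k\right)$)
$o{\left(-5 \right)} \left(-307\right) = \left(36 + \left(-5\right)^{3} - -70 + 7 \left(-5\right)^{2}\right) \left(-307\right) = \left(36 - 125 + 70 + 7 \cdot 25\right) \left(-307\right) = \left(36 - 125 + 70 + 175\right) \left(-307\right) = 156 \left(-307\right) = -47892$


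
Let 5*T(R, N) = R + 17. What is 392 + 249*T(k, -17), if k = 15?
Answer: 9928/5 ≈ 1985.6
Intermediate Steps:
T(R, N) = 17/5 + R/5 (T(R, N) = (R + 17)/5 = (17 + R)/5 = 17/5 + R/5)
392 + 249*T(k, -17) = 392 + 249*(17/5 + (1/5)*15) = 392 + 249*(17/5 + 3) = 392 + 249*(32/5) = 392 + 7968/5 = 9928/5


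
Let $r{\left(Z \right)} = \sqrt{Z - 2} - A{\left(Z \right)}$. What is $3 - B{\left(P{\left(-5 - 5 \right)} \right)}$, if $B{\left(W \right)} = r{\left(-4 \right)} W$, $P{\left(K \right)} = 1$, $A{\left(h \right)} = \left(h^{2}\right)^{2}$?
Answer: $259 - i \sqrt{6} \approx 259.0 - 2.4495 i$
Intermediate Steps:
$A{\left(h \right)} = h^{4}$
$r{\left(Z \right)} = \sqrt{-2 + Z} - Z^{4}$ ($r{\left(Z \right)} = \sqrt{Z - 2} - Z^{4} = \sqrt{-2 + Z} - Z^{4}$)
$B{\left(W \right)} = W \left(-256 + i \sqrt{6}\right)$ ($B{\left(W \right)} = \left(\sqrt{-2 - 4} - \left(-4\right)^{4}\right) W = \left(\sqrt{-6} - 256\right) W = \left(i \sqrt{6} - 256\right) W = \left(-256 + i \sqrt{6}\right) W = W \left(-256 + i \sqrt{6}\right)$)
$3 - B{\left(P{\left(-5 - 5 \right)} \right)} = 3 - 1 \left(-256 + i \sqrt{6}\right) = 3 - \left(-256 + i \sqrt{6}\right) = 3 + \left(256 - i \sqrt{6}\right) = 259 - i \sqrt{6}$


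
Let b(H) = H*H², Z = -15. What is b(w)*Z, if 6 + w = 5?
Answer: 15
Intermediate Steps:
w = -1 (w = -6 + 5 = -1)
b(H) = H³
b(w)*Z = (-1)³*(-15) = -1*(-15) = 15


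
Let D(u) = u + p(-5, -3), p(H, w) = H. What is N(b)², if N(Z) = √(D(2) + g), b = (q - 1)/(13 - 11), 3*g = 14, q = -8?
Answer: 5/3 ≈ 1.6667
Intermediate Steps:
g = 14/3 (g = (⅓)*14 = 14/3 ≈ 4.6667)
D(u) = -5 + u (D(u) = u - 5 = -5 + u)
b = -9/2 (b = (-8 - 1)/(13 - 11) = -9/2 ≈ -4.5000)
N(Z) = √15/3 (N(Z) = √((-5 + 2) + 14/3) = √(-3 + 14/3) = √(5/3) = √15/3)
N(b)² = (√15/3)² = 5/3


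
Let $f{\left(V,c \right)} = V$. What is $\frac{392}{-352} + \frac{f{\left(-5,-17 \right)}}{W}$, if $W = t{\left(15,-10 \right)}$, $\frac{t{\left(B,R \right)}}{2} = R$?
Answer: $- \frac{19}{22} \approx -0.86364$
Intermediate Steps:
$t{\left(B,R \right)} = 2 R$
$W = -20$ ($W = 2 \left(-10\right) = -20$)
$\frac{392}{-352} + \frac{f{\left(-5,-17 \right)}}{W} = \frac{392}{-352} - \frac{5}{-20} = 392 \left(- \frac{1}{352}\right) - - \frac{1}{4} = - \frac{49}{44} + \frac{1}{4} = - \frac{19}{22}$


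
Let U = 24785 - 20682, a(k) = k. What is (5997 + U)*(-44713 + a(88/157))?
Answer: -70900515300/157 ≈ -4.5160e+8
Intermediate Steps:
U = 4103
(5997 + U)*(-44713 + a(88/157)) = (5997 + 4103)*(-44713 + 88/157) = 10100*(-44713 + 88*(1/157)) = 10100*(-44713 + 88/157) = 10100*(-7019853/157) = -70900515300/157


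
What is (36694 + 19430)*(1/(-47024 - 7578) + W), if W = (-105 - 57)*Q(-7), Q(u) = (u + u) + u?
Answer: 5212684956186/27301 ≈ 1.9093e+8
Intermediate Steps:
Q(u) = 3*u (Q(u) = 2*u + u = 3*u)
W = 3402 (W = (-105 - 57)*(3*(-7)) = -162*(-21) = 3402)
(36694 + 19430)*(1/(-47024 - 7578) + W) = (36694 + 19430)*(1/(-47024 - 7578) + 3402) = 56124*(1/(-54602) + 3402) = 56124*(-1/54602 + 3402) = 56124*(185756003/54602) = 5212684956186/27301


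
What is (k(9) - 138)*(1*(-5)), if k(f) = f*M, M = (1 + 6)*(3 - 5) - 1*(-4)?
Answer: 1140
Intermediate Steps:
M = -10 (M = 7*(-2) + 4 = -14 + 4 = -10)
k(f) = -10*f (k(f) = f*(-10) = -10*f)
(k(9) - 138)*(1*(-5)) = (-10*9 - 138)*(1*(-5)) = (-90 - 138)*(-5) = -228*(-5) = 1140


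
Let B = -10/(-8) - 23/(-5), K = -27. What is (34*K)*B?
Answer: -53703/10 ≈ -5370.3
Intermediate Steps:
B = 117/20 (B = -10*(-⅛) - 23*(-⅕) = 5/4 + 23/5 = 117/20 ≈ 5.8500)
(34*K)*B = (34*(-27))*(117/20) = -918*117/20 = -53703/10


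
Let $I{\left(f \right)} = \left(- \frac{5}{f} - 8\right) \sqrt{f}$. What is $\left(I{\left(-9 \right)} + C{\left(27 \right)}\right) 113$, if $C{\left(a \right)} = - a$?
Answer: $-3051 - \frac{7571 i}{3} \approx -3051.0 - 2523.7 i$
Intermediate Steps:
$I{\left(f \right)} = \sqrt{f} \left(-8 - \frac{5}{f}\right)$ ($I{\left(f \right)} = \left(- \frac{5}{f} - 8\right) \sqrt{f} = \left(-8 - \frac{5}{f}\right) \sqrt{f} = \sqrt{f} \left(-8 - \frac{5}{f}\right)$)
$\left(I{\left(-9 \right)} + C{\left(27 \right)}\right) 113 = \left(\frac{-5 - -72}{3 i} - 27\right) 113 = \left(- \frac{i}{3} \left(-5 + 72\right) - 27\right) 113 = \left(- \frac{i}{3} \cdot 67 - 27\right) 113 = \left(- \frac{67 i}{3} - 27\right) 113 = \left(-27 - \frac{67 i}{3}\right) 113 = -3051 - \frac{7571 i}{3}$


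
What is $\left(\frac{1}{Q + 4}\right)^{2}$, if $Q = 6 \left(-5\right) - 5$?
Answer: $\frac{1}{961} \approx 0.0010406$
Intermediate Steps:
$Q = -35$ ($Q = -30 - 5 = -35$)
$\left(\frac{1}{Q + 4}\right)^{2} = \left(\frac{1}{-35 + 4}\right)^{2} = \left(\frac{1}{-31}\right)^{2} = \left(- \frac{1}{31}\right)^{2} = \frac{1}{961}$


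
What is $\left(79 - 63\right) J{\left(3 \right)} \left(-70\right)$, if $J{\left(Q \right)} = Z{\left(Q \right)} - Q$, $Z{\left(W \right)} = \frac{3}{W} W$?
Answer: $0$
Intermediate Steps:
$Z{\left(W \right)} = 3$
$J{\left(Q \right)} = 3 - Q$
$\left(79 - 63\right) J{\left(3 \right)} \left(-70\right) = \left(79 - 63\right) \left(3 - 3\right) \left(-70\right) = 16 \cdot 0 \left(-70\right) = 0 \left(-70\right) = 0$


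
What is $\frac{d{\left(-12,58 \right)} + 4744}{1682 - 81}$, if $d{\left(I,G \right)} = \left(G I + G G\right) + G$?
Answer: $\frac{7470}{1601} \approx 4.6658$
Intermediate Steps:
$d{\left(I,G \right)} = G + G^{2} + G I$ ($d{\left(I,G \right)} = \left(G I + G^{2}\right) + G = \left(G^{2} + G I\right) + G = G + G^{2} + G I$)
$\frac{d{\left(-12,58 \right)} + 4744}{1682 - 81} = \frac{58 \left(1 + 58 - 12\right) + 4744}{1682 - 81} = \frac{58 \cdot 47 + 4744}{1601} = \left(2726 + 4744\right) \frac{1}{1601} = 7470 \cdot \frac{1}{1601} = \frac{7470}{1601}$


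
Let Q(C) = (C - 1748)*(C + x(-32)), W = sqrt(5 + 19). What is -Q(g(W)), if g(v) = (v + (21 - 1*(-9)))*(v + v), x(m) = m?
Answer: -59200 + 202080*sqrt(6) ≈ 4.3579e+5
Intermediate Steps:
W = 2*sqrt(6) (W = sqrt(24) = 2*sqrt(6) ≈ 4.8990)
g(v) = 2*v*(30 + v) (g(v) = (v + (21 + 9))*(2*v) = (v + 30)*(2*v) = (30 + v)*(2*v) = 2*v*(30 + v))
Q(C) = (-1748 + C)*(-32 + C) (Q(C) = (C - 1748)*(C - 32) = (-1748 + C)*(-32 + C))
-Q(g(W)) = -(55936 + (2*(2*sqrt(6))*(30 + 2*sqrt(6)))**2 - 3560*2*sqrt(6)*(30 + 2*sqrt(6))) = -(55936 + (4*sqrt(6)*(30 + 2*sqrt(6)))**2 - 7120*sqrt(6)*(30 + 2*sqrt(6))) = -(55936 + 96*(30 + 2*sqrt(6))**2 - 7120*sqrt(6)*(30 + 2*sqrt(6))) = -55936 - 96*(30 + 2*sqrt(6))**2 + 7120*sqrt(6)*(30 + 2*sqrt(6))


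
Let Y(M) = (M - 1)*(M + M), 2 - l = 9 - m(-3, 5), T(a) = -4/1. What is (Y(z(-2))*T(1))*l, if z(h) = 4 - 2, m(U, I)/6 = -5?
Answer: 592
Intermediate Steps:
m(U, I) = -30 (m(U, I) = 6*(-5) = -30)
z(h) = 2
T(a) = -4 (T(a) = -4*1 = -4)
l = -37 (l = 2 - (9 - 1*(-30)) = 2 - (9 + 30) = 2 - 1*39 = 2 - 39 = -37)
Y(M) = 2*M*(-1 + M) (Y(M) = (-1 + M)*(2*M) = 2*M*(-1 + M))
(Y(z(-2))*T(1))*l = ((2*2*(-1 + 2))*(-4))*(-37) = ((2*2*1)*(-4))*(-37) = (4*(-4))*(-37) = -16*(-37) = 592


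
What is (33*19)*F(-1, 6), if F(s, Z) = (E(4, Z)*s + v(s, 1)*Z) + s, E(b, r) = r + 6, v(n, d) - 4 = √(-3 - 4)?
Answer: 6897 + 3762*I*√7 ≈ 6897.0 + 9953.3*I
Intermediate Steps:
v(n, d) = 4 + I*√7 (v(n, d) = 4 + √(-3 - 4) = 4 + √(-7) = 4 + I*√7)
E(b, r) = 6 + r
F(s, Z) = s + Z*(4 + I*√7) + s*(6 + Z) (F(s, Z) = ((6 + Z)*s + (4 + I*√7)*Z) + s = (s*(6 + Z) + Z*(4 + I*√7)) + s = (Z*(4 + I*√7) + s*(6 + Z)) + s = s + Z*(4 + I*√7) + s*(6 + Z))
(33*19)*F(-1, 6) = (33*19)*(-1 + 6*(4 + I*√7) - (6 + 6)) = 627*(-1 + (24 + 6*I*√7) - 1*12) = 627*(-1 + (24 + 6*I*√7) - 12) = 627*(11 + 6*I*√7) = 6897 + 3762*I*√7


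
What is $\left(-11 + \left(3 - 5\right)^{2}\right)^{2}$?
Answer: $49$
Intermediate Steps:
$\left(-11 + \left(3 - 5\right)^{2}\right)^{2} = \left(-11 + \left(-2\right)^{2}\right)^{2} = \left(-11 + 4\right)^{2} = \left(-7\right)^{2} = 49$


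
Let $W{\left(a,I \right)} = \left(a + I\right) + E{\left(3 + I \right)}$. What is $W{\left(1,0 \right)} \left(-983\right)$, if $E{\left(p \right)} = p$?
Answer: $-3932$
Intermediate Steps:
$W{\left(a,I \right)} = 3 + a + 2 I$ ($W{\left(a,I \right)} = \left(a + I\right) + \left(3 + I\right) = \left(I + a\right) + \left(3 + I\right) = 3 + a + 2 I$)
$W{\left(1,0 \right)} \left(-983\right) = \left(3 + 1 + 2 \cdot 0\right) \left(-983\right) = \left(3 + 1 + 0\right) \left(-983\right) = 4 \left(-983\right) = -3932$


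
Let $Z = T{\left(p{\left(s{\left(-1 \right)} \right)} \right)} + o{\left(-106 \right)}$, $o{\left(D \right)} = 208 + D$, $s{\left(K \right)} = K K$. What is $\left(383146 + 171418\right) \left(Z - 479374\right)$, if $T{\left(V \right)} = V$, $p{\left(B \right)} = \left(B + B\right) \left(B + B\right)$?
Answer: $-265784779152$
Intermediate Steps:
$s{\left(K \right)} = K^{2}$
$p{\left(B \right)} = 4 B^{2}$ ($p{\left(B \right)} = 2 B 2 B = 4 B^{2}$)
$Z = 106$ ($Z = 4 \left(\left(-1\right)^{2}\right)^{2} + \left(208 - 106\right) = 4 \cdot 1^{2} + 102 = 4 \cdot 1 + 102 = 4 + 102 = 106$)
$\left(383146 + 171418\right) \left(Z - 479374\right) = \left(383146 + 171418\right) \left(106 - 479374\right) = 554564 \left(-479268\right) = -265784779152$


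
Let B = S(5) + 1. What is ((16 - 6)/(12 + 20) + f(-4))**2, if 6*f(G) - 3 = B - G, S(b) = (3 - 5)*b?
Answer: 1/2304 ≈ 0.00043403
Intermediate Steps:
S(b) = -2*b
B = -9 (B = -2*5 + 1 = -10 + 1 = -9)
f(G) = -1 - G/6 (f(G) = 1/2 + (-9 - G)/6 = 1/2 + (-3/2 - G/6) = -1 - G/6)
((16 - 6)/(12 + 20) + f(-4))**2 = ((16 - 6)/(12 + 20) + (-1 - 1/6*(-4)))**2 = (10/32 + (-1 + 2/3))**2 = (10*(1/32) - 1/3)**2 = (5/16 - 1/3)**2 = (-1/48)**2 = 1/2304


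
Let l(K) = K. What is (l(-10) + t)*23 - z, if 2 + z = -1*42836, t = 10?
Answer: 42838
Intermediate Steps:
z = -42838 (z = -2 - 1*42836 = -2 - 42836 = -42838)
(l(-10) + t)*23 - z = (-10 + 10)*23 - 1*(-42838) = 0*23 + 42838 = 0 + 42838 = 42838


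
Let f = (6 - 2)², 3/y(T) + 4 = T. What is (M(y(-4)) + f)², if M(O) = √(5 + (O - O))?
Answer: (16 + √5)² ≈ 332.55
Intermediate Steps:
y(T) = 3/(-4 + T)
M(O) = √5 (M(O) = √(5 + 0) = √5)
f = 16 (f = 4² = 16)
(M(y(-4)) + f)² = (√5 + 16)² = (16 + √5)²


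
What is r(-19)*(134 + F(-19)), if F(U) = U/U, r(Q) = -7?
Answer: -945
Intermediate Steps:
F(U) = 1
r(-19)*(134 + F(-19)) = -7*(134 + 1) = -7*135 = -945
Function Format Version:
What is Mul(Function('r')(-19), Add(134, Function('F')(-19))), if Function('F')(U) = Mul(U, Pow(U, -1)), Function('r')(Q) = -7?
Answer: -945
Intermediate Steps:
Function('F')(U) = 1
Mul(Function('r')(-19), Add(134, Function('F')(-19))) = Mul(-7, Add(134, 1)) = Mul(-7, 135) = -945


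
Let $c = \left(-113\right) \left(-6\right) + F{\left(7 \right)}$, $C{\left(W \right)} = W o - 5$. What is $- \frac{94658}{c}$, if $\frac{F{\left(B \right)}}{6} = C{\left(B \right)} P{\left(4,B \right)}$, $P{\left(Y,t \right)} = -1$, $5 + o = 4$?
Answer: $- \frac{47329}{375} \approx -126.21$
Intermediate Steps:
$o = -1$ ($o = -5 + 4 = -1$)
$C{\left(W \right)} = -5 - W$ ($C{\left(W \right)} = W \left(-1\right) - 5 = - W - 5 = -5 - W$)
$F{\left(B \right)} = 30 + 6 B$ ($F{\left(B \right)} = 6 \left(-5 - B\right) \left(-1\right) = 6 \left(5 + B\right) = 30 + 6 B$)
$c = 750$ ($c = \left(-113\right) \left(-6\right) + \left(30 + 6 \cdot 7\right) = 678 + \left(30 + 42\right) = 678 + 72 = 750$)
$- \frac{94658}{c} = - \frac{94658}{750} = \left(-94658\right) \frac{1}{750} = - \frac{47329}{375}$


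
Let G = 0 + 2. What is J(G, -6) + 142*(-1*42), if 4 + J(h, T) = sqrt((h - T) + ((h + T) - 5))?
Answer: -5968 + I ≈ -5968.0 + 1.0*I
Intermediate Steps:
G = 2
J(h, T) = -4 + sqrt(-5 + 2*h) (J(h, T) = -4 + sqrt((h - T) + ((h + T) - 5)) = -4 + sqrt((h - T) + ((T + h) - 5)) = -4 + sqrt((h - T) + (-5 + T + h)) = -4 + sqrt(-5 + 2*h))
J(G, -6) + 142*(-1*42) = (-4 + sqrt(-5 + 2*2)) + 142*(-1*42) = (-4 + sqrt(-5 + 4)) + 142*(-42) = (-4 + sqrt(-1)) - 5964 = (-4 + I) - 5964 = -5968 + I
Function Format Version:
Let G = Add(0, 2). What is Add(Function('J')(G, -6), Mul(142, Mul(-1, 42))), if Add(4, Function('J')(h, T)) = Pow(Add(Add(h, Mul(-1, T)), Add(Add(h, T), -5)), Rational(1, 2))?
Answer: Add(-5968, I) ≈ Add(-5968.0, Mul(1.0000, I))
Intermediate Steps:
G = 2
Function('J')(h, T) = Add(-4, Pow(Add(-5, Mul(2, h)), Rational(1, 2))) (Function('J')(h, T) = Add(-4, Pow(Add(Add(h, Mul(-1, T)), Add(Add(h, T), -5)), Rational(1, 2))) = Add(-4, Pow(Add(Add(h, Mul(-1, T)), Add(Add(T, h), -5)), Rational(1, 2))) = Add(-4, Pow(Add(Add(h, Mul(-1, T)), Add(-5, T, h)), Rational(1, 2))) = Add(-4, Pow(Add(-5, Mul(2, h)), Rational(1, 2))))
Add(Function('J')(G, -6), Mul(142, Mul(-1, 42))) = Add(Add(-4, Pow(Add(-5, Mul(2, 2)), Rational(1, 2))), Mul(142, Mul(-1, 42))) = Add(Add(-4, Pow(Add(-5, 4), Rational(1, 2))), Mul(142, -42)) = Add(Add(-4, Pow(-1, Rational(1, 2))), -5964) = Add(Add(-4, I), -5964) = Add(-5968, I)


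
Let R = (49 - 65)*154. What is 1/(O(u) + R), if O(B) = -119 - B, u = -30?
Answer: -1/2553 ≈ -0.00039170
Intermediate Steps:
R = -2464 (R = -16*154 = -2464)
1/(O(u) + R) = 1/((-119 - 1*(-30)) - 2464) = 1/((-119 + 30) - 2464) = 1/(-89 - 2464) = 1/(-2553) = -1/2553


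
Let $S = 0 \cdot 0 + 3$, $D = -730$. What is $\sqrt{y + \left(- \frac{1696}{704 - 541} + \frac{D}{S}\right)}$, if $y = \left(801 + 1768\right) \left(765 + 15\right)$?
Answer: $\frac{\sqrt{479094768078}}{489} \approx 1415.5$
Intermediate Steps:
$S = 3$ ($S = 0 + 3 = 3$)
$y = 2003820$ ($y = 2569 \cdot 780 = 2003820$)
$\sqrt{y + \left(- \frac{1696}{704 - 541} + \frac{D}{S}\right)} = \sqrt{2003820 - \left(\frac{730}{3} + \frac{1696}{704 - 541}\right)} = \sqrt{2003820 - \left(\frac{730}{3} + \frac{1696}{163}\right)} = \sqrt{2003820 - \frac{124078}{489}} = \sqrt{\frac{979743902}{489}} = \frac{\sqrt{479094768078}}{489}$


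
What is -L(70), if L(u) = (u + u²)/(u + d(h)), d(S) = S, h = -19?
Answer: -4970/51 ≈ -97.451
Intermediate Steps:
L(u) = (u + u²)/(-19 + u) (L(u) = (u + u²)/(u - 19) = (u + u²)/(-19 + u))
-L(70) = -70*(1 + 70)/(-19 + 70) = -70*71/51 = -1*4970/51 = -4970/51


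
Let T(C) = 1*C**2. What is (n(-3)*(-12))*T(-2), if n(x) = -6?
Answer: 288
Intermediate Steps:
T(C) = C**2
(n(-3)*(-12))*T(-2) = -6*(-12)*(-2)**2 = 72*4 = 288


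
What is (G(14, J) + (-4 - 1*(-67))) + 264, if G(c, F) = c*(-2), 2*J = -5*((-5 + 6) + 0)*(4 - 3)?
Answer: 299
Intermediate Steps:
J = -5/2 (J = (-5*((-5 + 6) + 0)*(4 - 3))/2 = (-5*(1 + 0))/2 = (-5)/2 = (-5*1)/2 = (½)*(-5) = -5/2 ≈ -2.5000)
G(c, F) = -2*c
(G(14, J) + (-4 - 1*(-67))) + 264 = (-2*14 + (-4 - 1*(-67))) + 264 = (-28 + (-4 + 67)) + 264 = (-28 + 63) + 264 = 35 + 264 = 299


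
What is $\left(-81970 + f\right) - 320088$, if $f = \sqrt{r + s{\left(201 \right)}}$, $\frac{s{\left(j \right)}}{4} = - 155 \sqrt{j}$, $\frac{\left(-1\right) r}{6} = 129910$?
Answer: $-402058 + 2 i \sqrt{194865 + 155 \sqrt{201}} \approx -4.0206 \cdot 10^{5} + 887.83 i$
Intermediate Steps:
$r = -779460$ ($r = \left(-6\right) 129910 = -779460$)
$s{\left(j \right)} = - 620 \sqrt{j}$ ($s{\left(j \right)} = 4 \left(- 155 \sqrt{j}\right) = - 620 \sqrt{j}$)
$f = \sqrt{-779460 - 620 \sqrt{201}} \approx 887.83 i$
$\left(-81970 + f\right) - 320088 = \left(-81970 + 2 \sqrt{-194865 - 155 \sqrt{201}}\right) - 320088 = -402058 + 2 \sqrt{-194865 - 155 \sqrt{201}}$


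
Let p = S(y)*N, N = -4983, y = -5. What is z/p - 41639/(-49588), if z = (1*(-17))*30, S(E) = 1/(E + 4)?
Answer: 5521129/7487788 ≈ 0.73735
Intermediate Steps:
S(E) = 1/(4 + E)
p = 4983 (p = -4983/(4 - 5) = -4983/(-1) = -1*(-4983) = 4983)
z = -510 (z = -17*30 = -510)
z/p - 41639/(-49588) = -510/4983 - 41639/(-49588) = -510*1/4983 - 41639*(-1/49588) = -170/1661 + 41639/49588 = 5521129/7487788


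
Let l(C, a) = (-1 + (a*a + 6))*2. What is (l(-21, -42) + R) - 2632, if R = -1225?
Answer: -319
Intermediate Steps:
l(C, a) = 10 + 2*a² (l(C, a) = (-1 + (a² + 6))*2 = (-1 + (6 + a²))*2 = (5 + a²)*2 = 10 + 2*a²)
(l(-21, -42) + R) - 2632 = ((10 + 2*(-42)²) - 1225) - 2632 = ((10 + 2*1764) - 1225) - 2632 = ((10 + 3528) - 1225) - 2632 = (3538 - 1225) - 2632 = 2313 - 2632 = -319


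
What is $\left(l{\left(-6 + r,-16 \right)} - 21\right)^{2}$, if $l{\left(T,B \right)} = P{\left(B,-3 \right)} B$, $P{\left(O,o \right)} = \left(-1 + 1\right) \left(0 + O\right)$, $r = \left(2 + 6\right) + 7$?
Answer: $441$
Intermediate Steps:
$r = 15$ ($r = 8 + 7 = 15$)
$P{\left(O,o \right)} = 0$ ($P{\left(O,o \right)} = 0 O = 0$)
$l{\left(T,B \right)} = 0$ ($l{\left(T,B \right)} = 0 B = 0$)
$\left(l{\left(-6 + r,-16 \right)} - 21\right)^{2} = \left(0 - 21\right)^{2} = \left(-21\right)^{2} = 441$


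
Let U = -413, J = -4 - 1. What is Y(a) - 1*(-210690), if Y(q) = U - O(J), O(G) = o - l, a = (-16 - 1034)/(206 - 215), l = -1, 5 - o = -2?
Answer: 210269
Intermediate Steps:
o = 7 (o = 5 - 1*(-2) = 5 + 2 = 7)
J = -5
a = 350/3 (a = -1050/(-9) = -1050*(-1/9) = 350/3 ≈ 116.67)
O(G) = 8 (O(G) = 7 - 1*(-1) = 7 + 1 = 8)
Y(q) = -421 (Y(q) = -413 - 1*8 = -413 - 8 = -421)
Y(a) - 1*(-210690) = -421 - 1*(-210690) = -421 + 210690 = 210269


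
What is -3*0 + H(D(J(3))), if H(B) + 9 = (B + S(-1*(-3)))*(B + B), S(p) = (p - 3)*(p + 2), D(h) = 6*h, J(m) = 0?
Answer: -9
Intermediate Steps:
S(p) = (-3 + p)*(2 + p)
H(B) = -9 + 2*B² (H(B) = -9 + (B + (-6 + (-1*(-3))² - (-1)*(-3)))*(B + B) = -9 + (B + (-6 + 3² - 1*3))*(2*B) = -9 + (B + (-6 + 9 - 3))*(2*B) = -9 + (B + 0)*(2*B) = -9 + B*(2*B) = -9 + 2*B²)
-3*0 + H(D(J(3))) = -3*0 + (-9 + 2*(6*0)²) = 0 + (-9 + 2*0²) = 0 + (-9 + 2*0) = 0 + (-9 + 0) = 0 - 9 = -9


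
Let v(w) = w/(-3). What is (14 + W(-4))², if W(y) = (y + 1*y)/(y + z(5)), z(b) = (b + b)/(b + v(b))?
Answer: 484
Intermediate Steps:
v(w) = -w/3 (v(w) = w*(-⅓) = -w/3)
z(b) = 3 (z(b) = (b + b)/(b - b/3) = (2*b)/((2*b/3)) = (2*b)*(3/(2*b)) = 3)
W(y) = 2*y/(3 + y) (W(y) = (y + 1*y)/(y + 3) = (y + y)/(3 + y) = (2*y)/(3 + y) = 2*y/(3 + y))
(14 + W(-4))² = (14 + 2*(-4)/(3 - 4))² = (14 + 2*(-4)/(-1))² = (14 + 2*(-4)*(-1))² = (14 + 8)² = 22² = 484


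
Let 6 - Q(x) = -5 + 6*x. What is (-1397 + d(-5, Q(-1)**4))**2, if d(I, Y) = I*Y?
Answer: 175562676004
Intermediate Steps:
Q(x) = 11 - 6*x (Q(x) = 6 - (-5 + 6*x) = 6 + (5 - 6*x) = 11 - 6*x)
(-1397 + d(-5, Q(-1)**4))**2 = (-1397 - 5*(11 - 6*(-1))**4)**2 = (-1397 - 5*(11 + 6)**4)**2 = (-1397 - 5*17**4)**2 = (-1397 - 5*83521)**2 = (-1397 - 417605)**2 = (-419002)**2 = 175562676004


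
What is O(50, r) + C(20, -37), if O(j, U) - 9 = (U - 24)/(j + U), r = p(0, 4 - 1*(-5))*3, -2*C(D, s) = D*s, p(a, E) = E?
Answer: 29186/77 ≈ 379.04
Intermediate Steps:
C(D, s) = -D*s/2
r = 27 (r = (4 - 1*(-5))*3 = (4 + 5)*3 = 9*3 = 27)
O(j, U) = 9 + (-24 + U)/(U + j) (O(j, U) = 9 + (U - 24)/(j + U) = 9 + (-24 + U)/(U + j))
O(50, r) + C(20, -37) = (-24 + 9*50 + 10*27)/(27 + 50) - ½*20*(-37) = (-24 + 450 + 270)/77 + 370 = (1/77)*696 + 370 = 696/77 + 370 = 29186/77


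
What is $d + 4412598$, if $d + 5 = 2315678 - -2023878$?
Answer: $8752149$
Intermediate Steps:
$d = 4339551$ ($d = -5 + \left(2315678 - -2023878\right) = -5 + \left(2315678 + 2023878\right) = -5 + 4339556 = 4339551$)
$d + 4412598 = 4339551 + 4412598 = 8752149$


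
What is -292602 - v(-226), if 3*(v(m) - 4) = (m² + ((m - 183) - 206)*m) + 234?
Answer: -1068118/3 ≈ -3.5604e+5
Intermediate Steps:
v(m) = 82 + m²/3 + m*(-389 + m)/3 (v(m) = 4 + ((m² + ((m - 183) - 206)*m) + 234)/3 = 4 + ((m² + ((-183 + m) - 206)*m) + 234)/3 = 4 + ((m² + (-389 + m)*m) + 234)/3 = 4 + ((m² + m*(-389 + m)) + 234)/3 = 4 + (234 + m² + m*(-389 + m))/3 = 4 + (78 + m²/3 + m*(-389 + m)/3) = 82 + m²/3 + m*(-389 + m)/3)
-292602 - v(-226) = -292602 - (82 - 389/3*(-226) + (⅔)*(-226)²) = -292602 - (82 + 87914/3 + (⅔)*51076) = -292602 - (82 + 87914/3 + 102152/3) = -292602 - 1*190312/3 = -292602 - 190312/3 = -1068118/3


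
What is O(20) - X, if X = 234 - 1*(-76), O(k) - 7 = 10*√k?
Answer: -303 + 20*√5 ≈ -258.28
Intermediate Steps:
O(k) = 7 + 10*√k
X = 310 (X = 234 + 76 = 310)
O(20) - X = (7 + 10*√20) - 1*310 = (7 + 10*(2*√5)) - 310 = (7 + 20*√5) - 310 = -303 + 20*√5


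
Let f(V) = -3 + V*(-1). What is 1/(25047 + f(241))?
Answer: 1/24803 ≈ 4.0318e-5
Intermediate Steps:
f(V) = -3 - V
1/(25047 + f(241)) = 1/(25047 + (-3 - 1*241)) = 1/(25047 + (-3 - 241)) = 1/(25047 - 244) = 1/24803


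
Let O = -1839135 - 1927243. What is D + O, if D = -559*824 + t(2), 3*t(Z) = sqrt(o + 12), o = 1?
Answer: -4226994 + sqrt(13)/3 ≈ -4.2270e+6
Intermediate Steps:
t(Z) = sqrt(13)/3 (t(Z) = sqrt(1 + 12)/3 = sqrt(13)/3)
O = -3766378
D = -460616 + sqrt(13)/3 (D = -559*824 + sqrt(13)/3 = -460616 + sqrt(13)/3 ≈ -4.6062e+5)
D + O = (-460616 + sqrt(13)/3) - 3766378 = -4226994 + sqrt(13)/3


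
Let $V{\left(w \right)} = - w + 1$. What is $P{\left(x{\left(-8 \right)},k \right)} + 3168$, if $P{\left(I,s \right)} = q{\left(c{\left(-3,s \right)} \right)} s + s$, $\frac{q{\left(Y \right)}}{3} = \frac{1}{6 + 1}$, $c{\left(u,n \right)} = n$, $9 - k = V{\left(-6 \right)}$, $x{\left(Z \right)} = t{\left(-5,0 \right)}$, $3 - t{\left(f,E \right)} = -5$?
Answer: $\frac{22196}{7} \approx 3170.9$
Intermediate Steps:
$t{\left(f,E \right)} = 8$ ($t{\left(f,E \right)} = 3 - -5 = 3 + 5 = 8$)
$x{\left(Z \right)} = 8$
$V{\left(w \right)} = 1 - w$
$k = 2$ ($k = 9 - \left(1 - -6\right) = 9 - \left(1 + 6\right) = 9 - 7 = 2$)
$q{\left(Y \right)} = \frac{3}{7}$ ($q{\left(Y \right)} = \frac{3}{6 + 1} = \frac{3}{7}$)
$P{\left(I,s \right)} = \frac{10 s}{7}$ ($P{\left(I,s \right)} = \frac{3 s}{7} + s = \frac{10 s}{7}$)
$P{\left(x{\left(-8 \right)},k \right)} + 3168 = \frac{10}{7} \cdot 2 + 3168 = \frac{20}{7} + 3168 = \frac{22196}{7}$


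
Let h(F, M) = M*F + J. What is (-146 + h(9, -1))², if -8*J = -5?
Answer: 1525225/64 ≈ 23832.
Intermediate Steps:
J = 5/8 (J = -⅛*(-5) = 5/8 ≈ 0.62500)
h(F, M) = 5/8 + F*M (h(F, M) = M*F + 5/8 = F*M + 5/8 = 5/8 + F*M)
(-146 + h(9, -1))² = (-146 + (5/8 + 9*(-1)))² = (-146 + (5/8 - 9))² = (-146 - 67/8)² = (-1235/8)² = 1525225/64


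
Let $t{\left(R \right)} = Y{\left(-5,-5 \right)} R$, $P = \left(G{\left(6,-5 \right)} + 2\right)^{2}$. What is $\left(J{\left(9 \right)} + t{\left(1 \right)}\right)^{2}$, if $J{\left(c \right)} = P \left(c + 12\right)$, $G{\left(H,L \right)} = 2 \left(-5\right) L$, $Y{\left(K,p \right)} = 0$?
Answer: $3224422656$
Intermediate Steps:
$G{\left(H,L \right)} = - 10 L$
$P = 2704$ ($P = \left(\left(-10\right) \left(-5\right) + 2\right)^{2} = \left(50 + 2\right)^{2} = 52^{2} = 2704$)
$J{\left(c \right)} = 32448 + 2704 c$ ($J{\left(c \right)} = 2704 \left(c + 12\right) = 2704 \left(12 + c\right) = 32448 + 2704 c$)
$t{\left(R \right)} = 0$ ($t{\left(R \right)} = 0 R = 0$)
$\left(J{\left(9 \right)} + t{\left(1 \right)}\right)^{2} = \left(\left(32448 + 2704 \cdot 9\right) + 0\right)^{2} = \left(\left(32448 + 24336\right) + 0\right)^{2} = \left(56784 + 0\right)^{2} = 56784^{2} = 3224422656$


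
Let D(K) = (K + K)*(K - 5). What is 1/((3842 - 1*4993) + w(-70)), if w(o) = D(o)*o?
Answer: -1/736151 ≈ -1.3584e-6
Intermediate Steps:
D(K) = 2*K*(-5 + K) (D(K) = (2*K)*(-5 + K) = 2*K*(-5 + K))
w(o) = 2*o**2*(-5 + o) (w(o) = (2*o*(-5 + o))*o = 2*o**2*(-5 + o))
1/((3842 - 1*4993) + w(-70)) = 1/((3842 - 1*4993) + 2*(-70)**2*(-5 - 70)) = 1/((3842 - 4993) + 2*4900*(-75)) = 1/(-1151 - 735000) = 1/(-736151) = -1/736151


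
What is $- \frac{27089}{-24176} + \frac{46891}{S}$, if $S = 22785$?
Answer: $\frac{1750859681}{550850160} \approx 3.1785$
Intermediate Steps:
$- \frac{27089}{-24176} + \frac{46891}{S} = - \frac{27089}{-24176} + \frac{46891}{22785} = \left(-27089\right) \left(- \frac{1}{24176}\right) + 46891 \cdot \frac{1}{22785} = \frac{27089}{24176} + \frac{46891}{22785} = \frac{1750859681}{550850160}$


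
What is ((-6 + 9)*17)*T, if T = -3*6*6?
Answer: -5508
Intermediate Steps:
T = -108 (T = -18*6 = -108)
((-6 + 9)*17)*T = ((-6 + 9)*17)*(-108) = (3*17)*(-108) = 51*(-108) = -5508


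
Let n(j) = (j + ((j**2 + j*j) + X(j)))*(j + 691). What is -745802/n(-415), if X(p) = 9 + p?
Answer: -372901/47420802 ≈ -0.0078637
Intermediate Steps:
n(j) = (691 + j)*(9 + 2*j + 2*j**2) (n(j) = (j + ((j**2 + j*j) + (9 + j)))*(j + 691) = (j + ((j**2 + j**2) + (9 + j)))*(691 + j) = (j + (2*j**2 + (9 + j)))*(691 + j) = (j + (9 + j + 2*j**2))*(691 + j) = (9 + 2*j + 2*j**2)*(691 + j) = (691 + j)*(9 + 2*j + 2*j**2))
-745802/n(-415) = -745802/(6219 + 2*(-415)**3 + 1384*(-415)**2 + 1391*(-415)) = -745802/(6219 + 2*(-71473375) + 1384*172225 - 577265) = -745802/(6219 - 142946750 + 238359400 - 577265) = -745802/94841604 = -745802*1/94841604 = -372901/47420802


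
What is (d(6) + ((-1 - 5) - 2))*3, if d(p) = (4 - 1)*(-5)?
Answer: -69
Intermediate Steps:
d(p) = -15 (d(p) = 3*(-5) = -15)
(d(6) + ((-1 - 5) - 2))*3 = (-15 + ((-1 - 5) - 2))*3 = (-15 + (-6 - 2))*3 = (-15 - 8)*3 = -23*3 = -69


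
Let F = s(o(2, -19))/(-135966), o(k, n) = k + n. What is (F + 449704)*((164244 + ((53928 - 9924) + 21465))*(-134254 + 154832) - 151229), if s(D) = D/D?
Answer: 289022673423063411755/135966 ≈ 2.1257e+15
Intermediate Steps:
s(D) = 1
F = -1/135966 (F = 1/(-135966) = 1*(-1/135966) = -1/135966 ≈ -7.3548e-6)
(F + 449704)*((164244 + ((53928 - 9924) + 21465))*(-134254 + 154832) - 151229) = (-1/135966 + 449704)*((164244 + ((53928 - 9924) + 21465))*(-134254 + 154832) - 151229) = 61144454063*((164244 + (44004 + 21465))*20578 - 151229)/135966 = 61144454063*((164244 + 65469)*20578 - 151229)/135966 = 61144454063*(229713*20578 - 151229)/135966 = 61144454063*(4727034114 - 151229)/135966 = (61144454063/135966)*4726882885 = 289022673423063411755/135966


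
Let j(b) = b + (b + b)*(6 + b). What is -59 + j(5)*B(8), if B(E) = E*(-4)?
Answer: -3739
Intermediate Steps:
B(E) = -4*E
j(b) = b + 2*b*(6 + b) (j(b) = b + (2*b)*(6 + b) = b + 2*b*(6 + b))
-59 + j(5)*B(8) = -59 + (5*(13 + 2*5))*(-4*8) = -59 + (5*(13 + 10))*(-32) = -59 + (5*23)*(-32) = -59 + 115*(-32) = -59 - 3680 = -3739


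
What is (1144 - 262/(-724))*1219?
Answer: 504981721/362 ≈ 1.3950e+6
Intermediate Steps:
(1144 - 262/(-724))*1219 = (1144 - 262*(-1/724))*1219 = (1144 + 131/362)*1219 = (414259/362)*1219 = 504981721/362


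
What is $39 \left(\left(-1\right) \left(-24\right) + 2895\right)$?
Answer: $113841$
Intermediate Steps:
$39 \left(\left(-1\right) \left(-24\right) + 2895\right) = 39 \left(24 + 2895\right) = 39 \cdot 2919 = 113841$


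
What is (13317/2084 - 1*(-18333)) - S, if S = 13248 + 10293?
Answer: -10840155/2084 ≈ -5201.6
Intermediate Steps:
S = 23541
(13317/2084 - 1*(-18333)) - S = (13317/2084 - 1*(-18333)) - 1*23541 = (13317*(1/2084) + 18333) - 23541 = (13317/2084 + 18333) - 23541 = 38219289/2084 - 23541 = -10840155/2084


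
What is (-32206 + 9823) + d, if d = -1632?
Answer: -24015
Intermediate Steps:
(-32206 + 9823) + d = (-32206 + 9823) - 1632 = -22383 - 1632 = -24015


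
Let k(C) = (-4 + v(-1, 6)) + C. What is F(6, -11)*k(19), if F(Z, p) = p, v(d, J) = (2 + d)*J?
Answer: -231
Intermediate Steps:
v(d, J) = J*(2 + d)
k(C) = 2 + C (k(C) = (-4 + 6*(2 - 1)) + C = (-4 + 6*1) + C = (-4 + 6) + C = 2 + C)
F(6, -11)*k(19) = -11*(2 + 19) = -11*21 = -231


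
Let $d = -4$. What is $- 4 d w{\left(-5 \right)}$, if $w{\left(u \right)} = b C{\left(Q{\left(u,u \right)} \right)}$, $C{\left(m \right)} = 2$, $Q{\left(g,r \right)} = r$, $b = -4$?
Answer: $-128$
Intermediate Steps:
$w{\left(u \right)} = -8$ ($w{\left(u \right)} = \left(-4\right) 2 = -8$)
$- 4 d w{\left(-5 \right)} = \left(-4\right) \left(-4\right) \left(-8\right) = 16 \left(-8\right) = -128$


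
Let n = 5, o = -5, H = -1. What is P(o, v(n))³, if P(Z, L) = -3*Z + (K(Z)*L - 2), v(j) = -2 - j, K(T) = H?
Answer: 8000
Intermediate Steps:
K(T) = -1
P(Z, L) = -2 - L - 3*Z (P(Z, L) = -3*Z + (-L - 2) = -3*Z + (-2 - L) = -2 - L - 3*Z)
P(o, v(n))³ = (-2 - (-2 - 1*5) - 3*(-5))³ = (-2 - (-2 - 5) + 15)³ = (-2 - 1*(-7) + 15)³ = (-2 + 7 + 15)³ = 20³ = 8000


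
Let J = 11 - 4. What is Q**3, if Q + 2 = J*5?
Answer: 35937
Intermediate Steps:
J = 7
Q = 33 (Q = -2 + 7*5 = -2 + 35 = 33)
Q**3 = 33**3 = 35937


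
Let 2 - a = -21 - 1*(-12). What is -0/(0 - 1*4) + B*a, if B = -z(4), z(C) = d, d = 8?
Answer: -88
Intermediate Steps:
a = 11 (a = 2 - (-21 - 1*(-12)) = 2 - (-21 + 12) = 2 - 1*(-9) = 2 + 9 = 11)
z(C) = 8
B = -8 (B = -1*8 = -8)
-0/(0 - 1*4) + B*a = -0/(0 - 1*4) - 8*11 = -0/(0 - 4) - 88 = -0/(-4) - 88 = -0*(-1)/4 - 88 = -6*0 - 88 = 0 - 88 = -88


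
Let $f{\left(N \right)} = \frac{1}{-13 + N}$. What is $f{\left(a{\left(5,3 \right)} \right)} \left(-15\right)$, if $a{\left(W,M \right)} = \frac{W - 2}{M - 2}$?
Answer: $\frac{3}{2} \approx 1.5$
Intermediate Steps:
$a{\left(W,M \right)} = \frac{-2 + W}{-2 + M}$
$f{\left(a{\left(5,3 \right)} \right)} \left(-15\right) = \frac{1}{-13 + \frac{-2 + 5}{-2 + 3}} \left(-15\right) = \frac{1}{-13 + 1^{-1} \cdot 3} \left(-15\right) = \frac{1}{-13 + 1 \cdot 3} \left(-15\right) = \frac{1}{-13 + 3} \left(-15\right) = \frac{1}{-10} \left(-15\right) = \left(- \frac{1}{10}\right) \left(-15\right) = \frac{3}{2}$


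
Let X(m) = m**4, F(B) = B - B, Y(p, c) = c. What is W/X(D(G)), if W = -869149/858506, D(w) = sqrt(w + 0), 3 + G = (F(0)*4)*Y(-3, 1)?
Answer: -869149/7726554 ≈ -0.11249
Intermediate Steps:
F(B) = 0
G = -3 (G = -3 + (0*4)*1 = -3 + 0*1 = -3 + 0 = -3)
D(w) = sqrt(w)
W = -869149/858506 (W = -869149*1/858506 = -869149/858506 ≈ -1.0124)
W/X(D(G)) = -869149/(858506*((sqrt(-3))**4)) = -869149/(858506*((I*sqrt(3))**4)) = -869149/858506/9 = -869149/858506*1/9 = -869149/7726554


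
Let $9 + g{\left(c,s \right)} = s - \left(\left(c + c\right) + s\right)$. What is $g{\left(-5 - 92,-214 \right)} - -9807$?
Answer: $9992$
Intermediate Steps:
$g{\left(c,s \right)} = -9 - 2 c$ ($g{\left(c,s \right)} = -9 + \left(s - \left(\left(c + c\right) + s\right)\right) = -9 + \left(s - \left(2 c + s\right)\right) = -9 + \left(s - \left(s + 2 c\right)\right) = -9 - 2 c$)
$g{\left(-5 - 92,-214 \right)} - -9807 = \left(-9 - 2 \left(-5 - 92\right)\right) - -9807 = \left(-9 - 2 \left(-5 - 92\right)\right) + 9807 = \left(-9 - -194\right) + 9807 = \left(-9 + 194\right) + 9807 = 185 + 9807 = 9992$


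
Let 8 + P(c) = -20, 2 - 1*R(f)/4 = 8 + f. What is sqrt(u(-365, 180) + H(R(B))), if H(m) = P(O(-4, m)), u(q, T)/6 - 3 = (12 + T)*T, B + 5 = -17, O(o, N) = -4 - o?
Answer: 5*sqrt(8294) ≈ 455.36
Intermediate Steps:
B = -22 (B = -5 - 17 = -22)
u(q, T) = 18 + 6*T*(12 + T) (u(q, T) = 18 + 6*((12 + T)*T) = 18 + 6*(T*(12 + T)) = 18 + 6*T*(12 + T))
R(f) = -24 - 4*f (R(f) = 8 - 4*(8 + f) = 8 + (-32 - 4*f) = -24 - 4*f)
P(c) = -28 (P(c) = -8 - 20 = -28)
H(m) = -28
sqrt(u(-365, 180) + H(R(B))) = sqrt((18 + 6*180**2 + 72*180) - 28) = sqrt((18 + 6*32400 + 12960) - 28) = sqrt((18 + 194400 + 12960) - 28) = sqrt(207378 - 28) = sqrt(207350) = 5*sqrt(8294)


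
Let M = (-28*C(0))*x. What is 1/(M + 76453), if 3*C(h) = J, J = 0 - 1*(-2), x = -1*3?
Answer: 1/76509 ≈ 1.3070e-5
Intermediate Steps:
x = -3
J = 2 (J = 0 + 2 = 2)
C(h) = ⅔ (C(h) = (⅓)*2 = ⅔)
M = 56 (M = -28*⅔*(-3) = -56/3*(-3) = 56)
1/(M + 76453) = 1/(56 + 76453) = 1/76509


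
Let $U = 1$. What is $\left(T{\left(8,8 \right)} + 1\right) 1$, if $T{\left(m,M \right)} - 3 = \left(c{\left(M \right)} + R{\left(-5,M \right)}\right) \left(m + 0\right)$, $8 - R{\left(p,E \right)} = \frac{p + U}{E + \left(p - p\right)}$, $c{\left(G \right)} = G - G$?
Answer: $72$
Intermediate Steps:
$c{\left(G \right)} = 0$
$R{\left(p,E \right)} = 8 - \frac{1 + p}{E}$ ($R{\left(p,E \right)} = 8 - \frac{p + 1}{E + \left(p - p\right)} = 8 - \frac{1 + p}{E + 0} = 8 - \frac{1 + p}{E}$)
$T{\left(m,M \right)} = 3 + \frac{m \left(4 + 8 M\right)}{M}$ ($T{\left(m,M \right)} = 3 + \left(0 + \frac{-1 - -5 + 8 M}{M}\right) \left(m + 0\right) = 3 + \left(0 + \frac{-1 + 5 + 8 M}{M}\right) m = 3 + \left(0 + \frac{4 + 8 M}{M}\right) m = 3 + \frac{4 + 8 M}{M} m = 3 + \frac{m \left(4 + 8 M\right)}{M}$)
$\left(T{\left(8,8 \right)} + 1\right) 1 = \left(\left(3 + 8 \cdot 8 + 4 \cdot 8 \cdot \frac{1}{8}\right) + 1\right) 1 = \left(\left(3 + 64 + 4 \cdot 8 \cdot \frac{1}{8}\right) + 1\right) 1 = \left(\left(3 + 64 + 4\right) + 1\right) 1 = \left(71 + 1\right) 1 = 72 \cdot 1 = 72$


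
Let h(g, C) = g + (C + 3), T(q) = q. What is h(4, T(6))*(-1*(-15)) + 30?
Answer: 225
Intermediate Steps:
h(g, C) = 3 + C + g (h(g, C) = g + (3 + C) = 3 + C + g)
h(4, T(6))*(-1*(-15)) + 30 = (3 + 6 + 4)*(-1*(-15)) + 30 = 13*15 + 30 = 195 + 30 = 225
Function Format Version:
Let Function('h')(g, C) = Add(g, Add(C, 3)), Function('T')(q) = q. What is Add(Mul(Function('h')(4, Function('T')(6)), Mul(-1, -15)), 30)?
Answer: 225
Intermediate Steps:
Function('h')(g, C) = Add(3, C, g) (Function('h')(g, C) = Add(g, Add(3, C)) = Add(3, C, g))
Add(Mul(Function('h')(4, Function('T')(6)), Mul(-1, -15)), 30) = Add(Mul(Add(3, 6, 4), Mul(-1, -15)), 30) = Add(Mul(13, 15), 30) = Add(195, 30) = 225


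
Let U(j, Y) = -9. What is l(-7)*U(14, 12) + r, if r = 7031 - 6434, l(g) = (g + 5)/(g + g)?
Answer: 4170/7 ≈ 595.71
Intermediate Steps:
l(g) = (5 + g)/(2*g) (l(g) = (5 + g)/((2*g)) = (5 + g)*(1/(2*g)) = (5 + g)/(2*g))
r = 597
l(-7)*U(14, 12) + r = ((½)*(5 - 7)/(-7))*(-9) + 597 = ((½)*(-⅐)*(-2))*(-9) + 597 = (⅐)*(-9) + 597 = -9/7 + 597 = 4170/7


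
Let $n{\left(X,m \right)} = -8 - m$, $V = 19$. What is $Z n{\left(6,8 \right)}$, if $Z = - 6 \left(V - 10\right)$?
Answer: $864$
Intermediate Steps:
$Z = -54$ ($Z = - 6 \left(19 - 10\right) = \left(-6\right) 9 = -54$)
$Z n{\left(6,8 \right)} = - 54 \left(-8 - 8\right) = \left(-54\right) \left(-16\right) = 864$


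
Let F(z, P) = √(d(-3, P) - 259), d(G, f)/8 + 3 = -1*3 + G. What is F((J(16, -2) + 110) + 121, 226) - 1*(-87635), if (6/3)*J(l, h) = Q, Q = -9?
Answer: 87635 + I*√331 ≈ 87635.0 + 18.193*I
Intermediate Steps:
J(l, h) = -9/2 (J(l, h) = (½)*(-9) = -9/2)
d(G, f) = -48 + 8*G (d(G, f) = -24 + 8*(-1*3 + G) = -24 + 8*(-3 + G) = -24 + (-24 + 8*G) = -48 + 8*G)
F(z, P) = I*√331 (F(z, P) = √((-48 + 8*(-3)) - 259) = √((-48 - 24) - 259) = √(-72 - 259) = √(-331) = I*√331)
F((J(16, -2) + 110) + 121, 226) - 1*(-87635) = I*√331 - 1*(-87635) = I*√331 + 87635 = 87635 + I*√331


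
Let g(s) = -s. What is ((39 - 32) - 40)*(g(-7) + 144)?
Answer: -4983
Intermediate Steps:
((39 - 32) - 40)*(g(-7) + 144) = ((39 - 32) - 40)*(-1*(-7) + 144) = (7 - 40)*(7 + 144) = -33*151 = -4983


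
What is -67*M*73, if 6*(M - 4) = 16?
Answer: -97820/3 ≈ -32607.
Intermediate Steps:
M = 20/3 (M = 4 + (⅙)*16 = 4 + 8/3 = 20/3 ≈ 6.6667)
-67*M*73 = -67*20/3*73 = -1340/3*73 = -97820/3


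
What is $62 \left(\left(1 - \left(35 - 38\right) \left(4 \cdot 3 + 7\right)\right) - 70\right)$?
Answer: $-744$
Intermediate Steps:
$62 \left(\left(1 - \left(35 - 38\right) \left(4 \cdot 3 + 7\right)\right) - 70\right) = 62 \left(\left(1 - - 3 \left(12 + 7\right)\right) - 70\right) = 62 \left(\left(1 - \left(-3\right) 19\right) - 70\right) = 62 \left(\left(1 - -57\right) - 70\right) = 62 \left(\left(1 + 57\right) - 70\right) = 62 \left(58 - 70\right) = 62 \left(-12\right) = -744$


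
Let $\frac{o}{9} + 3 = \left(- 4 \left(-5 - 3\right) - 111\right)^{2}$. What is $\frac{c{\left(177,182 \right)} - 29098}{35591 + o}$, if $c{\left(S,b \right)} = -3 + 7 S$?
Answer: $- \frac{27862}{91733} \approx -0.30373$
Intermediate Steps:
$o = 56142$ ($o = -27 + 9 \left(- 4 \left(-5 - 3\right) - 111\right)^{2} = -27 + 9 \left(\left(-4\right) \left(-8\right) - 111\right)^{2} = -27 + 9 \left(32 - 111\right)^{2} = -27 + 9 \left(-79\right)^{2} = -27 + 9 \cdot 6241 = -27 + 56169 = 56142$)
$\frac{c{\left(177,182 \right)} - 29098}{35591 + o} = \frac{\left(-3 + 7 \cdot 177\right) - 29098}{35591 + 56142} = \frac{\left(-3 + 1239\right) - 29098}{91733} = \left(1236 - 29098\right) \frac{1}{91733} = \left(-27862\right) \frac{1}{91733} = - \frac{27862}{91733}$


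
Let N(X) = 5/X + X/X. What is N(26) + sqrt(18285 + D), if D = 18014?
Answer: 31/26 + sqrt(36299) ≈ 191.72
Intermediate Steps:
N(X) = 1 + 5/X (N(X) = 5/X + 1 = 1 + 5/X)
N(26) + sqrt(18285 + D) = (5 + 26)/26 + sqrt(18285 + 18014) = (1/26)*31 + sqrt(36299) = 31/26 + sqrt(36299)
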